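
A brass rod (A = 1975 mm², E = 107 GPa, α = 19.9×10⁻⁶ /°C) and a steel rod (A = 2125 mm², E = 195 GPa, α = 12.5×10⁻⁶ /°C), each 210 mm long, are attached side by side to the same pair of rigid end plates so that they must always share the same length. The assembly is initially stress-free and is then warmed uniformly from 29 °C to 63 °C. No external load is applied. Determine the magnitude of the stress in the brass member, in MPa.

The brass has the larger α, so on heating it would change length more than the steel if both were free. The rigid plates force a common final length, so the brass is put into compression and the steel into tension, with equal and opposite forces P (no external load).
Compatibility of the two members (thermal + elastic change equal): (α₁ − α₂)ΔT = P·[1/(A₁E₁) + 1/(A₂E₂)].
|α₁ − α₂|·ΔT = 7.4×10⁻⁶ × 34 = 0.0002516.
1/(A₁E₁) + 1/(A₂E₂) = 1/(1975×107×10³) + 1/(2125×195×10³) = 7.145×10⁻⁹ N⁻¹.
P = 0.0002516 / 7.145×10⁻⁹ = 35210 N = 35.21 kN.
σ_{brass} = P/A₁ = 35210/1975 = 17.83 MPa, compressive.

σ ≈ 17.8 MPa (compressive)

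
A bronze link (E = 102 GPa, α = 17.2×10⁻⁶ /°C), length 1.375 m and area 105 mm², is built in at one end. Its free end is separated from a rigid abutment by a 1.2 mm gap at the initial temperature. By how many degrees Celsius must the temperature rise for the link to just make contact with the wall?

ΔT ≈ 50.7 °C

The gap closes when αΔT L = 1.2 mm, since the link is still unstressed at that instant.
ΔT = 1.2 / (17.2×10⁻⁶ × 1375) = 50.74 °C.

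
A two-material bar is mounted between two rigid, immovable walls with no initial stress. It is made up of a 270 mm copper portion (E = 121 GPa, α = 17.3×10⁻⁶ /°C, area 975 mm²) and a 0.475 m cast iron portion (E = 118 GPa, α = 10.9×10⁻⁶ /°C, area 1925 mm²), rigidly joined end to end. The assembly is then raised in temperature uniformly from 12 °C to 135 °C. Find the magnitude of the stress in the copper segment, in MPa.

If the supports were absent, the total length change would be Σ αᵢΔT Lᵢ = 17.3×10⁻⁶×123×270 + 10.9×10⁻⁶×123×475 = 1.211 mm.
Since the ends are fixed, an axial force P builds up, equal in every segment, with P · Σ Lᵢ/(AᵢEᵢ) = δ_free.
The series flexibility is Σ Lᵢ/(AᵢEᵢ) = 270/(975×121×10³) + 475/(1925×118×10³) = 4.38×10⁻⁶ mm/N.
So P = 1.211 / 4.38×10⁻⁶ = 276.6 kN, compressive.
σ_{copper} = P / A = 276600 / 975 = 283.7 MPa.

σ ≈ 284 MPa (compressive)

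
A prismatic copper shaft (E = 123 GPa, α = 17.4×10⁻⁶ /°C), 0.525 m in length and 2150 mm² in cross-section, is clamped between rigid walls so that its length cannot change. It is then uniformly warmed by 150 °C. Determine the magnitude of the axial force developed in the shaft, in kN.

P ≈ 690 kN (compressive)

With zero net strain, σ = E·αΔT = 123 GPa × 17.4×10⁻⁶ × 150 = 321 MPa.
Then P = σA = 321 × 2150 mm² = 690.2 kN, compressive.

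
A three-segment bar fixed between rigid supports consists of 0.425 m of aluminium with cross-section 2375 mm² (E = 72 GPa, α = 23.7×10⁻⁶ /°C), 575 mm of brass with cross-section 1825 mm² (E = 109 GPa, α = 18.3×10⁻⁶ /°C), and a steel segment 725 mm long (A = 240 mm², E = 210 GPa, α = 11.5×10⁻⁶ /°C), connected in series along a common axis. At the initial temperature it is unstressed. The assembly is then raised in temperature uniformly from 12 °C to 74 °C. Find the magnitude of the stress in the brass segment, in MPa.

Free thermal expansion of the whole bar: Σ αᵢΔT Lᵢ = 23.7×10⁻⁶×62×425 + 18.3×10⁻⁶×62×575 + 11.5×10⁻⁶×62×725 = 1.794 mm.
Since the ends are fixed, an axial force P builds up, equal in every segment, with P · Σ Lᵢ/(AᵢEᵢ) = δ_free.
Σ Lᵢ/(AᵢEᵢ) = 425/(2375×72×10³) + 575/(1825×109×10³) + 725/(240×210×10³) = 1.976×10⁻⁵ mm/N.
Hence P = δ_free / Σ(L/AE) = 1.794/1.976×10⁻⁵ = 90.78 kN (compressive).
σ_{brass} = P / A = 90780 / 1825 = 49.74 MPa.

σ ≈ 49.7 MPa (compressive)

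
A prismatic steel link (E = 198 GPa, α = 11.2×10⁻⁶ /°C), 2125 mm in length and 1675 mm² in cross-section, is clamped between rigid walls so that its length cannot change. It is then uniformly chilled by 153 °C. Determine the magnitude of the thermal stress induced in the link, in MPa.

Because both ends are immovable the net strain is zero, and the suppressed thermal strain is αΔT = 11.2×10⁻⁶ × 153 = 1713.6×10⁻⁶.
The stress required to suppress this strain is σ = Eε = 198×10³ × 1713.6×10⁻⁶ = 339.3 MPa, tensile since the link is trying to contract.

σ ≈ 339 MPa (tensile)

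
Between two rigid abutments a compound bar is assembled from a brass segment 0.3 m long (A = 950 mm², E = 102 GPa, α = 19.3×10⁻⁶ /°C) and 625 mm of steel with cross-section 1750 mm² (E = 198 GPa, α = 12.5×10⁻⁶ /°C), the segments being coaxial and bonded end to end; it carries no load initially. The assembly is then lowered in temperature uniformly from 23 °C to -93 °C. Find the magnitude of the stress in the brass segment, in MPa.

σ ≈ 339 MPa (tensile)

With the walls removed the bar would change length by δ_free = Σ αᵢΔT Lᵢ = 19.3×10⁻⁶×116×300 + 12.5×10⁻⁶×116×625 = 1.578 mm.
The walls prevent any net length change, so an axial force P (same in every segment) develops. Compatibility: P · Σ Lᵢ/(AᵢEᵢ) = δ_free.
The series flexibility is Σ Lᵢ/(AᵢEᵢ) = 300/(950×102×10³) + 625/(1750×198×10³) = 4.9×10⁻⁶ mm/N.
P = 1.578 / 4.9×10⁻⁶ = 322000 N = 322 kN, tensile.
σ_{brass} = P / A = 322000 / 950 = 339 MPa.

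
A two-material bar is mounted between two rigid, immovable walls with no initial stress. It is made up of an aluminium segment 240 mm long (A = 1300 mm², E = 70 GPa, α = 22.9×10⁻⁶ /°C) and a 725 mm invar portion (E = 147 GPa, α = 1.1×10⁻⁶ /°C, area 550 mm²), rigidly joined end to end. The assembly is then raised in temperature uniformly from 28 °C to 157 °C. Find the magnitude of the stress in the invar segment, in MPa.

σ ≈ 127 MPa (compressive)

With the walls removed the bar would change length by δ_free = Σ αᵢΔT Lᵢ = 22.9×10⁻⁶×129×240 + 1.1×10⁻⁶×129×725 = 0.8119 mm.
Since the ends are fixed, an axial force P builds up, equal in every segment, with P · Σ Lᵢ/(AᵢEᵢ) = δ_free.
The series flexibility is Σ Lᵢ/(AᵢEᵢ) = 240/(1300×70×10³) + 725/(550×147×10³) = 1.16×10⁻⁵ mm/N.
Hence P = δ_free / Σ(L/AE) = 0.8119/1.16×10⁻⁵ = 69.96 kN (compressive).
σ_{invar} = P / A = 69960 / 550 = 127.2 MPa.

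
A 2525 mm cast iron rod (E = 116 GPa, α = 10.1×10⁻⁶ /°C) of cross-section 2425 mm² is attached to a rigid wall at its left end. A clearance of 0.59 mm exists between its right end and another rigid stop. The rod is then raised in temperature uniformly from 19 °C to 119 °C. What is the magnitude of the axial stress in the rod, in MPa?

Free thermal elongation = αΔT L = 10.1×10⁻⁶ × 100 × 2525 = 2.55 mm.
The gap closes (δ_free > 0.59 mm) and the wall then resists a further 2.55 − 0.59 = 1.96 mm of expansion.
So σ = E(δ_free − g)/L = 116×10³ × 1.96/2525 = 90.06 MPa.

σ ≈ 90.1 MPa (compressive)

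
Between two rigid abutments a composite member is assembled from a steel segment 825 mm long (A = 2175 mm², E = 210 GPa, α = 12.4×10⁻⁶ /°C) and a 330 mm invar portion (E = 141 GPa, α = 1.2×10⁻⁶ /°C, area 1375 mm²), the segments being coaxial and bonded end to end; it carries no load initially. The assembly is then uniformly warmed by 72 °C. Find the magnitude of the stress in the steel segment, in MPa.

With the walls removed the bar would change length by δ_free = Σ αᵢΔT Lᵢ = 12.4×10⁻⁶×72×825 + 1.2×10⁻⁶×72×330 = 0.7651 mm.
Since the ends are fixed, an axial force P builds up, equal in every segment, with P · Σ Lᵢ/(AᵢEᵢ) = δ_free.
Σ Lᵢ/(AᵢEᵢ) = 825/(2175×210×10³) + 330/(1375×141×10³) = 3.508×10⁻⁶ mm/N.
P = 0.7651 / 3.508×10⁻⁶ = 218100 N = 218.1 kN, compressive.
σ_{steel} = P / A = 218100 / 2175 = 100.3 MPa.

σ ≈ 100 MPa (compressive)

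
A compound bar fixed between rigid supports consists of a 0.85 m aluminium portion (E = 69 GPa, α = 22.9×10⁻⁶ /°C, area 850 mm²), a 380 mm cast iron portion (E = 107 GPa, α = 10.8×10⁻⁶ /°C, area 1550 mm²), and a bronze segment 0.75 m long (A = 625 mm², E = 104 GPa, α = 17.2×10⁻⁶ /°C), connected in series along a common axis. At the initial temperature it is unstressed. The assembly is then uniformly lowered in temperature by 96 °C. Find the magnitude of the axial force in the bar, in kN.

Free thermal contraction of the whole bar: Σ αᵢΔT Lᵢ = 22.9×10⁻⁶×96×850 + 10.8×10⁻⁶×96×380 + 17.2×10⁻⁶×96×750 = 3.501 mm.
Since the ends are fixed, an axial force P builds up, equal in every segment, with P · Σ Lᵢ/(AᵢEᵢ) = δ_free.
The series flexibility is Σ Lᵢ/(AᵢEᵢ) = 850/(850×69×10³) + 380/(1550×107×10³) + 750/(625×104×10³) = 2.832×10⁻⁵ mm/N.
P = 3.501 / 2.832×10⁻⁵ = 123600 N = 123.6 kN, tensile.

P ≈ 124 kN (tensile)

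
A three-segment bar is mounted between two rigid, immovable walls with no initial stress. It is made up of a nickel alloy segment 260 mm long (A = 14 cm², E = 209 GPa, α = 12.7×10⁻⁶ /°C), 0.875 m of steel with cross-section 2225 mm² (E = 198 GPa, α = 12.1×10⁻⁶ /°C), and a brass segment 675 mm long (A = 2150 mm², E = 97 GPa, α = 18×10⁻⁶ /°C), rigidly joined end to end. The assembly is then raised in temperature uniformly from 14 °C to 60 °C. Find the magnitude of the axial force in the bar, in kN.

Free thermal expansion of the whole bar: Σ αᵢΔT Lᵢ = 12.7×10⁻⁶×46×260 + 12.1×10⁻⁶×46×875 + 18×10⁻⁶×46×675 = 1.198 mm.
Since the ends are fixed, an axial force P builds up, equal in every segment, with P · Σ Lᵢ/(AᵢEᵢ) = δ_free.
The series flexibility is Σ Lᵢ/(AᵢEᵢ) = 260/(1400×209×10³) + 875/(2225×198×10³) + 675/(2150×97×10³) = 6.111×10⁻⁶ mm/N.
P = 1.198 / 6.111×10⁻⁶ = 196000 N = 196 kN, compressive.

P ≈ 196 kN (compressive)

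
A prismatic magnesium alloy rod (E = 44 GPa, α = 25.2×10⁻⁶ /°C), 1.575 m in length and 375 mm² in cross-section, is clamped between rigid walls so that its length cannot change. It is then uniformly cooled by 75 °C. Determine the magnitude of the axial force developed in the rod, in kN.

P ≈ 31.2 kN (tensile)

The ends cannot move, so σ = EαΔT = 44×10³ × 25.2×10⁻⁶ × 75 = 83.16 MPa.
P = AEαΔT = 375 × 44×10³ × 25.2×10⁻⁶ × 75 = 31.18 kN (tensile).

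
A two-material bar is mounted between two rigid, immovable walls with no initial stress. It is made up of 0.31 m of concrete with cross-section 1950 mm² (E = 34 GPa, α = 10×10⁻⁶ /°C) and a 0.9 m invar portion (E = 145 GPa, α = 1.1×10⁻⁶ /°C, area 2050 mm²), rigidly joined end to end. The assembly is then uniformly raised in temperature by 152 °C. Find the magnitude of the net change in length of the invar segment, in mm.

|ΔL| ≈ 0.0939 mm

With the walls removed the bar would change length by δ_free = Σ αᵢΔT Lᵢ = 10×10⁻⁶×152×310 + 1.1×10⁻⁶×152×900 = 0.6217 mm.
The walls prevent any net length change, so an axial force P (same in every segment) develops. Compatibility: P · Σ Lᵢ/(AᵢEᵢ) = δ_free.
Σ Lᵢ/(AᵢEᵢ) = 310/(1950×34×10³) + 900/(2050×145×10³) = 7.703×10⁻⁶ mm/N.
So P = 0.6217 / 7.703×10⁻⁶ = 80.7 kN, compressive.
For the invar segment, free thermal change = 1.1×10⁻⁶×152×900 = 0.1505 mm and elastic change from P = 80700×900/(2050×145×10³) = 0.2443 mm; these oppose, so the net change is 0.0939 mm (segment shortens).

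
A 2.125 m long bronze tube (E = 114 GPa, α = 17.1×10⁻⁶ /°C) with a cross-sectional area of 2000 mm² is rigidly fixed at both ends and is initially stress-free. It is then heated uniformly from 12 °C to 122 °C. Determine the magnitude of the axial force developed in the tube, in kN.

Full restraint means ε = 0, so the stress is σ = EαΔT = 114×10³ × 17.1×10⁻⁶ × 110 = 214.4 MPa.
P = AEαΔT = 2000 × 114×10³ × 17.1×10⁻⁶ × 110 = 428.9 kN (compressive).

P ≈ 429 kN (compressive)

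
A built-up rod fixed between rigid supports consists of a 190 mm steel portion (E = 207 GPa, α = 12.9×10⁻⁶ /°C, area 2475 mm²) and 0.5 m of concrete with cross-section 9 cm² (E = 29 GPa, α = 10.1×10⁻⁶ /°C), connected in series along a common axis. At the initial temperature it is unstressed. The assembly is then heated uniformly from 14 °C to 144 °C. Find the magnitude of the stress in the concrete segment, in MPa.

Free thermal expansion of the whole bar: Σ αᵢΔT Lᵢ = 12.9×10⁻⁶×130×190 + 10.1×10⁻⁶×130×500 = 0.9751 mm.
Since the ends are fixed, an axial force P builds up, equal in every segment, with P · Σ Lᵢ/(AᵢEᵢ) = δ_free.
The series flexibility is Σ Lᵢ/(AᵢEᵢ) = 190/(2475×207×10³) + 500/(900×29×10³) = 1.953×10⁻⁵ mm/N.
P = 0.9751 / 1.953×10⁻⁵ = 49940 N = 49.94 kN, compressive.
σ_{concrete} = P / A = 49940 / 900 = 55.48 MPa.

σ ≈ 55.5 MPa (compressive)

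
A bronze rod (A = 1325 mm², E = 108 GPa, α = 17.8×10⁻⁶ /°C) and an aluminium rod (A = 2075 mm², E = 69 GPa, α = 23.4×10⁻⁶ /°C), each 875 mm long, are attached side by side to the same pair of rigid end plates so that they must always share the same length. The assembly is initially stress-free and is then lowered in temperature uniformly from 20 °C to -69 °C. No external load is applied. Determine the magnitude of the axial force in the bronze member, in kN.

P ≈ 35.7 kN (compressive in the bronze)

Both members must finish at the same length. With the larger α, the aluminium tends to over-contract; the plates restrain it, putting the aluminium in tension and the bronze in compression. With no external load the two internal forces are equal and opposite, magnitude P.
Equating the net (thermal + elastic) strains gives |α₁ − α₂|·ΔT = P·[1/(A₁E₁) + 1/(A₂E₂)].
|α₁ − α₂|·ΔT = 5.6×10⁻⁶ × 89 = 0.0004984.
1/(A₁E₁) + 1/(A₂E₂) = 1/(1325×108×10³) + 1/(2075×69×10³) = 1.397×10⁻⁸ N⁻¹.
So P = 0.0004984 / 1.397×10⁻⁸ = 35.67 kN.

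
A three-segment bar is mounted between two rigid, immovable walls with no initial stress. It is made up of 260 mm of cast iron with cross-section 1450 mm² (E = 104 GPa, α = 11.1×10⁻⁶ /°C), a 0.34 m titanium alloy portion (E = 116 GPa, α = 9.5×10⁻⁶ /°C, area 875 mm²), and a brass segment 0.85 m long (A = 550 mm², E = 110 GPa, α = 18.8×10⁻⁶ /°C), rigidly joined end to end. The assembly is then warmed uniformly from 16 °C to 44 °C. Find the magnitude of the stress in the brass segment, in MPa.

If the supports were absent, the total length change would be Σ αᵢΔT Lᵢ = 11.1×10⁻⁶×28×260 + 9.5×10⁻⁶×28×340 + 18.8×10⁻⁶×28×850 = 0.6187 mm.
The walls prevent any net length change, so an axial force P (same in every segment) develops. Compatibility: P · Σ Lᵢ/(AᵢEᵢ) = δ_free.
The series flexibility is Σ Lᵢ/(AᵢEᵢ) = 260/(1450×104×10³) + 340/(875×116×10³) + 850/(550×110×10³) = 1.912×10⁻⁵ mm/N.
So P = 0.6187 / 1.912×10⁻⁵ = 32.35 kN, compressive.
σ_{brass} = P / A = 32350 / 550 = 58.82 MPa.

σ ≈ 58.8 MPa (compressive)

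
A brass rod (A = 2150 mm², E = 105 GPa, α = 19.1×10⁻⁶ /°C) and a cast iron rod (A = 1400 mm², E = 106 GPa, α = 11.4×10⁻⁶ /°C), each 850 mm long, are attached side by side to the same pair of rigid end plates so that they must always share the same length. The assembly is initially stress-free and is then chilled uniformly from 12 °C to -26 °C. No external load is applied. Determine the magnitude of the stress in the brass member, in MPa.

The brass has the larger α, so on cooling it would change length more than the cast iron if both were free. The rigid plates force a common final length, so the brass is put into tension and the cast iron into compression, with equal and opposite forces P (no external load).
Compatibility of the two members (thermal + elastic change equal): (α₁ − α₂)ΔT = P·[1/(A₁E₁) + 1/(A₂E₂)].
|α₁ − α₂|·ΔT = 7.7×10⁻⁶ × 38 = 0.0002926.
1/(A₁E₁) + 1/(A₂E₂) = 1/(2150×105×10³) + 1/(1400×106×10³) = 1.117×10⁻⁸ N⁻¹.
So P = 0.0002926 / 1.117×10⁻⁸ = 26.2 kN.
σ_{brass} = P/A₁ = 26200/2150 = 12.19 MPa, tensile.

σ ≈ 12.2 MPa (tensile)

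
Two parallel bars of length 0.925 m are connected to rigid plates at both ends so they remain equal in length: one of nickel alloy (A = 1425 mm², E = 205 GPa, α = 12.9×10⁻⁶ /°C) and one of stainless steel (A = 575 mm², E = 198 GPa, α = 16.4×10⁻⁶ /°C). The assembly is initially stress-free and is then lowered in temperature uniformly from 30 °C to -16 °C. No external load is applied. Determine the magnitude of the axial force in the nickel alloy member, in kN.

Both members must finish at the same length. With the larger α, the stainless steel tends to over-contract; the plates restrain it, putting the stainless steel in tension and the nickel alloy in compression. With no external load the two internal forces are equal and opposite, magnitude P.
Compatibility of the two members (thermal + elastic change equal): (α₁ − α₂)ΔT = P·[1/(A₁E₁) + 1/(A₂E₂)].
|α₁ − α₂|·ΔT = 3.5×10⁻⁶ × 46 = 0.000161.
1/(A₁E₁) + 1/(A₂E₂) = 1/(1425×205×10³) + 1/(575×198×10³) = 1.221×10⁻⁸ N⁻¹.
So P = 0.000161 / 1.221×10⁻⁸ = 13.19 kN.

P ≈ 13.2 kN (compressive in the nickel alloy)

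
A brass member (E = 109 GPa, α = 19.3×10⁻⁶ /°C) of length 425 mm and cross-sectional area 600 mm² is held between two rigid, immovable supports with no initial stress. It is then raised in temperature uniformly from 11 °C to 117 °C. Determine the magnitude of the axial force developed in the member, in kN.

The ends cannot move, so σ = EαΔT = 109×10³ × 19.3×10⁻⁶ × 106 = 223 MPa.
Axial force P = σA = 223 × 600 = 133800 N = 133.8 kN, compressive.

P ≈ 134 kN (compressive)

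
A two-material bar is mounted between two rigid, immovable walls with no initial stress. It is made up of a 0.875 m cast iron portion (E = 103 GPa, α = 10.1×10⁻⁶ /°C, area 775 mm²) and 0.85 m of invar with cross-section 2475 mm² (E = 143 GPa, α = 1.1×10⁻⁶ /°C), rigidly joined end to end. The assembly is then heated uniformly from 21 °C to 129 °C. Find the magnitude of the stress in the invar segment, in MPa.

If the supports were absent, the total length change would be Σ αᵢΔT Lᵢ = 10.1×10⁻⁶×108×875 + 1.1×10⁻⁶×108×850 = 1.055 mm.
Since the ends are fixed, an axial force P builds up, equal in every segment, with P · Σ Lᵢ/(AᵢEᵢ) = δ_free.
Σ Lᵢ/(AᵢEᵢ) = 875/(775×103×10³) + 850/(2475×143×10³) = 1.336×10⁻⁵ mm/N.
P = 1.055 / 1.336×10⁻⁵ = 78980 N = 78.98 kN, compressive.
σ_{invar} = P / A = 78980 / 2475 = 31.91 MPa.

σ ≈ 31.9 MPa (compressive)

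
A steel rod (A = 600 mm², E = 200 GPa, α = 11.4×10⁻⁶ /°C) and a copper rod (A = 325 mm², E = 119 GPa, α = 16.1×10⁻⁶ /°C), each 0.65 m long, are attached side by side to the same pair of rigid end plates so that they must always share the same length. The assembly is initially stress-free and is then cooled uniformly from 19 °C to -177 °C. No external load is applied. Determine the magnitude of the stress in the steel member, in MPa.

Both members must finish at the same length. With the larger α, the copper tends to over-contract; the plates restrain it, putting the copper in tension and the steel in compression. With no external load the two internal forces are equal and opposite, magnitude P.
Compatibility of the two members (thermal + elastic change equal): (α₁ − α₂)ΔT = P·[1/(A₁E₁) + 1/(A₂E₂)].
|α₁ − α₂|·ΔT = 4.7×10⁻⁶ × 196 = 0.0009212.
1/(A₁E₁) + 1/(A₂E₂) = 1/(600×200×10³) + 1/(325×119×10³) = 3.419×10⁻⁸ N⁻¹.
So P = 0.0009212 / 3.419×10⁻⁸ = 26.94 kN.
σ_{steel} = P/A₁ = 26940/600 = 44.91 MPa, compressive.

σ ≈ 44.9 MPa (compressive)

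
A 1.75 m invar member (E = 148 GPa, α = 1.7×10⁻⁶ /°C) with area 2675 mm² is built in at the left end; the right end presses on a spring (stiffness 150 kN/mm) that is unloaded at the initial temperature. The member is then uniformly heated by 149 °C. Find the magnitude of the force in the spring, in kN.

P ≈ 40 kN

The unrestrained thermal change is αΔT L = 1.7×10⁻⁶ × 149 × 1750 = 0.4433 mm.
With a force P in the spring, the elastic change of the member is PL/(AE) and that of the spring is P/k; compatibility requires their sum to equal δ_free.
P [ L/(AE) + 1/k ] = δ_free → P [ 1750/(2675×148×10³) + 1/(150×10³) ] = 0.4433.
P = 0.4433 / 1.109×10⁻⁵ = 39980 N.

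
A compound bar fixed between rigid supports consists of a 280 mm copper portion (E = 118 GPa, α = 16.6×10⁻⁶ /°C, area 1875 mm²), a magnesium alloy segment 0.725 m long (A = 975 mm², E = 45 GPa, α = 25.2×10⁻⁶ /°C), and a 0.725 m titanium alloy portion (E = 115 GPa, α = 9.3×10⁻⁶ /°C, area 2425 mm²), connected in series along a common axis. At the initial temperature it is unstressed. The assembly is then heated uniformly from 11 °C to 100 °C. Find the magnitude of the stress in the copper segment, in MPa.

σ ≈ 69 MPa (compressive)

If the supports were absent, the total length change would be Σ αᵢΔT Lᵢ = 16.6×10⁻⁶×89×280 + 25.2×10⁻⁶×89×725 + 9.3×10⁻⁶×89×725 = 2.64 mm.
Since the ends are fixed, an axial force P builds up, equal in every segment, with P · Σ Lᵢ/(AᵢEᵢ) = δ_free.
Σ Lᵢ/(AᵢEᵢ) = 280/(1875×118×10³) + 725/(975×45×10³) + 725/(2425×115×10³) = 2.039×10⁻⁵ mm/N.
Hence P = δ_free / Σ(L/AE) = 2.64/2.039×10⁻⁵ = 129.5 kN (compressive).
σ_{copper} = P / A = 129500 / 1875 = 69.05 MPa.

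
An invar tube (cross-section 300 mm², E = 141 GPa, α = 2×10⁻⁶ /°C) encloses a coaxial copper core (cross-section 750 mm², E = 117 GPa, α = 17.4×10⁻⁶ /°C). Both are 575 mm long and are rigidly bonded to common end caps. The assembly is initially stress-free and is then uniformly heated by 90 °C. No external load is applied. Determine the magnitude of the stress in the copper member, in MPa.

The copper has the larger α, so on heating it would change length more than the invar if both were free. The rigid plates force a common final length, so the copper is put into compression and the invar into tension, with equal and opposite forces P (no external load).
Compatibility of the two members (thermal + elastic change equal): (α₁ − α₂)ΔT = P·[1/(A₁E₁) + 1/(A₂E₂)].
|α₁ − α₂|·ΔT = 15.4×10⁻⁶ × 90 = 0.001386.
1/(A₁E₁) + 1/(A₂E₂) = 1/(300×141×10³) + 1/(750×117×10³) = 3.504×10⁻⁸ N⁻¹.
So P = 0.001386 / 3.504×10⁻⁸ = 39.56 kN.
σ_{copper} = P/A₂ = 39560/750 = 52.74 MPa, compressive.

σ ≈ 52.7 MPa (compressive)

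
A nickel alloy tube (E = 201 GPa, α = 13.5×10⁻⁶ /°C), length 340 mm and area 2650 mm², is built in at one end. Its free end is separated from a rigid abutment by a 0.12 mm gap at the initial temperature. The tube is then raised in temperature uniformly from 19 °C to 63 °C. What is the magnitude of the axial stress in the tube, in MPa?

σ ≈ 48.5 MPa (compressive)

Unrestrained expansion: δ_free = αΔT L = 13.5×10⁻⁶ × 44 × 340 = 0.202 mm.
The gap closes (δ_free > 0.12 mm) and the wall then resists a further 0.202 − 0.12 = 0.08196 mm of expansion.
Compatibility: PL/(AE) = 0.08196 mm, so σ = P/A = E × (0.08196/340) = 48.45 MPa.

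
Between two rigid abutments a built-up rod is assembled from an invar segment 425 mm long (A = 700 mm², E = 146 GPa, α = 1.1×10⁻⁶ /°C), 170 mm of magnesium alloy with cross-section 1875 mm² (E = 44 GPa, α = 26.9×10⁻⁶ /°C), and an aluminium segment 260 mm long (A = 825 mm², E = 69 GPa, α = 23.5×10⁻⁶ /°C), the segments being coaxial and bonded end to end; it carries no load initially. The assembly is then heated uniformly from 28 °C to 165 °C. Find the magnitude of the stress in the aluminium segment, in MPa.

σ ≈ 172 MPa (compressive)

If the supports were absent, the total length change would be Σ αᵢΔT Lᵢ = 1.1×10⁻⁶×137×425 + 26.9×10⁻⁶×137×170 + 23.5×10⁻⁶×137×260 = 1.528 mm.
The walls prevent any net length change, so an axial force P (same in every segment) develops. Compatibility: P · Σ Lᵢ/(AᵢEᵢ) = δ_free.
Σ Lᵢ/(AᵢEᵢ) = 425/(700×146×10³) + 170/(1875×44×10³) + 260/(825×69×10³) = 1.079×10⁻⁵ mm/N.
So P = 1.528 / 1.079×10⁻⁵ = 141.6 kN, compressive.
σ_{aluminium} = P / A = 141600 / 825 = 171.7 MPa.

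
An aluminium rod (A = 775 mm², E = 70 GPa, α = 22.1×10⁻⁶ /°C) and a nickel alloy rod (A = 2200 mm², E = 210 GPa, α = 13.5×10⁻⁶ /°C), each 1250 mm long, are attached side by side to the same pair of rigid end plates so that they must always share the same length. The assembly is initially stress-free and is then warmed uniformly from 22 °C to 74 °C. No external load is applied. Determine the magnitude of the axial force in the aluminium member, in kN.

Equilibrium of a rigid end plate with no external load gives equal and opposite internal forces ±P in the two members. Since α_{aluminium} > α_{nickel alloy}, heating drives the aluminium into compression and the nickel alloy into tension.
Equating the net (thermal + elastic) strains gives |α₁ − α₂|·ΔT = P·[1/(A₁E₁) + 1/(A₂E₂)].
|α₁ − α₂|·ΔT = 8.6×10⁻⁶ × 52 = 0.0004472.
1/(A₁E₁) + 1/(A₂E₂) = 1/(775×70×10³) + 1/(2200×210×10³) = 2.06×10⁻⁸ N⁻¹.
So P = 0.0004472 / 2.06×10⁻⁸ = 21.71 kN.

P ≈ 21.7 kN (compressive in the aluminium)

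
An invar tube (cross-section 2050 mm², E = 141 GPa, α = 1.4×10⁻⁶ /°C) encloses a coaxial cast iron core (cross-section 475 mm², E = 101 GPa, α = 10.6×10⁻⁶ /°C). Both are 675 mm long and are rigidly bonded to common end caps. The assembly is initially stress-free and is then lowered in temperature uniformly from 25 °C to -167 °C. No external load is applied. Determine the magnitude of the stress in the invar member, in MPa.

Both members must finish at the same length. With the larger α, the cast iron tends to over-contract; the plates restrain it, putting the cast iron in tension and the invar in compression. With no external load the two internal forces are equal and opposite, magnitude P.
Equating the net (thermal + elastic) strains gives |α₁ − α₂|·ΔT = P·[1/(A₁E₁) + 1/(A₂E₂)].
|α₁ − α₂|·ΔT = 9.2×10⁻⁶ × 192 = 0.001766.
1/(A₁E₁) + 1/(A₂E₂) = 1/(2050×141×10³) + 1/(475×101×10³) = 2.43×10⁻⁸ N⁻¹.
So P = 0.001766 / 2.43×10⁻⁸ = 72.68 kN.
σ_{invar} = P/A₁ = 72680/2050 = 35.45 MPa, compressive.

σ ≈ 35.5 MPa (compressive)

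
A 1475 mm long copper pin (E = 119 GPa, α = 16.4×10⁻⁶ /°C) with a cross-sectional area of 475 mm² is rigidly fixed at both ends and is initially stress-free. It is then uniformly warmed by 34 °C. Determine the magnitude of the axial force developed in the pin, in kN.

P ≈ 31.5 kN (compressive)

With zero net strain, σ = E·αΔT = 119 GPa × 16.4×10⁻⁶ × 34 = 66.35 MPa.
Axial force P = σA = 66.35 × 475 = 31520 N = 31.52 kN, compressive.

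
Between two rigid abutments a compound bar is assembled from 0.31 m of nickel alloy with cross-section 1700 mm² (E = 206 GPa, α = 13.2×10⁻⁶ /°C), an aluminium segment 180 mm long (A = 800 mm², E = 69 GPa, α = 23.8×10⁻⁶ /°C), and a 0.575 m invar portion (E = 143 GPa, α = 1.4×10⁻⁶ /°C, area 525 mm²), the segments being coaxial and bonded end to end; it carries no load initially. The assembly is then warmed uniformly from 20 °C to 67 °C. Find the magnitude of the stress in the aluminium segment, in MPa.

With the walls removed the bar would change length by δ_free = Σ αᵢΔT Lᵢ = 13.2×10⁻⁶×47×310 + 23.8×10⁻⁶×47×180 + 1.4×10⁻⁶×47×575 = 0.4315 mm.
The walls prevent any net length change, so an axial force P (same in every segment) develops. Compatibility: P · Σ Lᵢ/(AᵢEᵢ) = δ_free.
The series flexibility is Σ Lᵢ/(AᵢEᵢ) = 310/(1700×206×10³) + 180/(800×69×10³) + 575/(525×143×10³) = 1.181×10⁻⁵ mm/N.
Hence P = δ_free / Σ(L/AE) = 0.4315/1.181×10⁻⁵ = 36.55 kN (compressive).
σ_{aluminium} = P / A = 36550 / 800 = 45.69 MPa.

σ ≈ 45.7 MPa (compressive)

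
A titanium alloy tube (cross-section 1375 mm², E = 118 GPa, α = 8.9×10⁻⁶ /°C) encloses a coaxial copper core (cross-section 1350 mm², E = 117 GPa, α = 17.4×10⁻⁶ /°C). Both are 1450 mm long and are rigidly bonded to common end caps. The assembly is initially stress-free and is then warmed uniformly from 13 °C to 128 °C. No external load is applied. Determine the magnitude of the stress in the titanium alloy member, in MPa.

The copper has the larger α, so on heating it would change length more than the titanium alloy if both were free. The rigid plates force a common final length, so the copper is put into compression and the titanium alloy into tension, with equal and opposite forces P (no external load).
Setting the final lengths equal and cancelling L: (α₁ − α₂)ΔT = P/(A₁E₁) + P/(A₂E₂).
|α₁ − α₂|·ΔT = 8.5×10⁻⁶ × 115 = 0.0009775.
1/(A₁E₁) + 1/(A₂E₂) = 1/(1375×118×10³) + 1/(1350×117×10³) = 1.249×10⁻⁸ N⁻¹.
P = 0.0009775 / 1.249×10⁻⁸ = 78230 N = 78.23 kN.
σ_{titanium alloy} = P/A₁ = 78230/1375 = 56.9 MPa, tensile.

σ ≈ 56.9 MPa (tensile)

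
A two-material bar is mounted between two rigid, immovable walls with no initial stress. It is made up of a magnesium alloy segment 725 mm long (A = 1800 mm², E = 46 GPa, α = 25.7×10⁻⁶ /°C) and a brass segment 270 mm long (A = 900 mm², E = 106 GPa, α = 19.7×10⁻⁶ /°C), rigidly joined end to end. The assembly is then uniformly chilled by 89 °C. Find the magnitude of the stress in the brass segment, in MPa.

σ ≈ 204 MPa (tensile)

With the walls removed the bar would change length by δ_free = Σ αᵢΔT Lᵢ = 25.7×10⁻⁶×89×725 + 19.7×10⁻⁶×89×270 = 2.132 mm.
Since the ends are fixed, an axial force P builds up, equal in every segment, with P · Σ Lᵢ/(AᵢEᵢ) = δ_free.
The series flexibility is Σ Lᵢ/(AᵢEᵢ) = 725/(1800×46×10³) + 270/(900×106×10³) = 1.159×10⁻⁵ mm/N.
Hence P = δ_free / Σ(L/AE) = 2.132/1.159×10⁻⁵ = 184 kN (tensile).
σ_{brass} = P / A = 184000 / 900 = 204.4 MPa.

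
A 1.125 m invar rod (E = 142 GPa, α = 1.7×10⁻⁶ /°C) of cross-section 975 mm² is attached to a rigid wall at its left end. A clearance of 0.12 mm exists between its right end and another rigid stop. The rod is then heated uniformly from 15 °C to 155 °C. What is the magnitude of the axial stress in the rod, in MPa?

σ ≈ 18.6 MPa (compressive)

Free thermal elongation = αΔT L = 1.7×10⁻⁶ × 140 × 1125 = 0.2677 mm.
The gap closes (δ_free > 0.12 mm) and the wall then resists a further 0.2677 − 0.12 = 0.1477 mm of expansion.
That suppressed elongation corresponds to σ = E·Δ/L = 142×10³ × 0.1477/1125 = 18.65 MPa.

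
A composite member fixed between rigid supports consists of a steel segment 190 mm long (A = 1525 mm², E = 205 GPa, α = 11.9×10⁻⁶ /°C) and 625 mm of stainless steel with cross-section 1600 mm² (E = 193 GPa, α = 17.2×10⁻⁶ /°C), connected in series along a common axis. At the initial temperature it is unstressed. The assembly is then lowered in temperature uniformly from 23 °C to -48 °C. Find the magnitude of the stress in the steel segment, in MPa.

With the walls removed the bar would change length by δ_free = Σ αᵢΔT Lᵢ = 11.9×10⁻⁶×71×190 + 17.2×10⁻⁶×71×625 = 0.9238 mm.
Since the ends are fixed, an axial force P builds up, equal in every segment, with P · Σ Lᵢ/(AᵢEᵢ) = δ_free.
The series flexibility is Σ Lᵢ/(AᵢEᵢ) = 190/(1525×205×10³) + 625/(1600×193×10³) = 2.632×10⁻⁶ mm/N.
Hence P = δ_free / Σ(L/AE) = 0.9238/2.632×10⁻⁶ = 351 kN (tensile).
σ_{steel} = P / A = 351000 / 1525 = 230.2 MPa.

σ ≈ 230 MPa (tensile)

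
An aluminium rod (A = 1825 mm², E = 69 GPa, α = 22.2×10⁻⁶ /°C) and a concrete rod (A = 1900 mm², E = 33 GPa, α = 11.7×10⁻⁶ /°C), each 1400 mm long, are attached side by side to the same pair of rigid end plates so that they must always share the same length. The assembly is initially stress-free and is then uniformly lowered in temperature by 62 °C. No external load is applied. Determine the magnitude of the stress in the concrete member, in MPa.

σ ≈ 14.3 MPa (compressive)

Equilibrium of a rigid end plate with no external load gives equal and opposite internal forces ±P in the two members. Since α_{aluminium} > α_{concrete}, cooling drives the aluminium into tension and the concrete into compression.
Setting the final lengths equal and cancelling L: (α₁ − α₂)ΔT = P/(A₁E₁) + P/(A₂E₂).
|α₁ − α₂|·ΔT = 10.5×10⁻⁶ × 62 = 0.000651.
1/(A₁E₁) + 1/(A₂E₂) = 1/(1825×69×10³) + 1/(1900×33×10³) = 2.389×10⁻⁸ N⁻¹.
P = 0.000651 / 2.389×10⁻⁸ = 27250 N = 27.25 kN.
σ_{concrete} = P/A₂ = 27250/1900 = 14.34 MPa, compressive.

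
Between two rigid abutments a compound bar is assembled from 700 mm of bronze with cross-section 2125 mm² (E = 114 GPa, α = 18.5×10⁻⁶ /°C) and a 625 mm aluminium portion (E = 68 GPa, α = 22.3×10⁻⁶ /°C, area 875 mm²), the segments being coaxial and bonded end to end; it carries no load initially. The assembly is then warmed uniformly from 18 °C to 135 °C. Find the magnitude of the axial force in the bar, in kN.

If the supports were absent, the total length change would be Σ αᵢΔT Lᵢ = 18.5×10⁻⁶×117×700 + 22.3×10⁻⁶×117×625 = 3.146 mm.
Since the ends are fixed, an axial force P builds up, equal in every segment, with P · Σ Lᵢ/(AᵢEᵢ) = δ_free.
Σ Lᵢ/(AᵢEᵢ) = 700/(2125×114×10³) + 625/(875×68×10³) = 1.339×10⁻⁵ mm/N.
P = 3.146 / 1.339×10⁻⁵ = 234900 N = 234.9 kN, compressive.

P ≈ 235 kN (compressive)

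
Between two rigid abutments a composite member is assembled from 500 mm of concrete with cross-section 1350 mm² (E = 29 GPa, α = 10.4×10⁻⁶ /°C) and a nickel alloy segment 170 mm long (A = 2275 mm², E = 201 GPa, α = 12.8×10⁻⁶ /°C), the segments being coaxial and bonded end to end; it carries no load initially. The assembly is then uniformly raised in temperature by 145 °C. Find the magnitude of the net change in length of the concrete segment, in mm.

|ΔL| ≈ 0.285 mm

If the supports were absent, the total length change would be Σ αᵢΔT Lᵢ = 10.4×10⁻⁶×145×500 + 12.8×10⁻⁶×145×170 = 1.07 mm.
The walls prevent any net length change, so an axial force P (same in every segment) develops. Compatibility: P · Σ Lᵢ/(AᵢEᵢ) = δ_free.
The series flexibility is Σ Lᵢ/(AᵢEᵢ) = 500/(1350×29×10³) + 170/(2275×201×10³) = 1.314×10⁻⁵ mm/N.
So P = 1.07 / 1.314×10⁻⁵ = 81.37 kN, compressive.
For the concrete segment, free thermal change = 10.4×10⁻⁶×145×500 = 0.754 mm and elastic change from P = 81370×500/(1350×29×10³) = 1.039 mm; these oppose, so the net change is 0.285 mm (segment shortens).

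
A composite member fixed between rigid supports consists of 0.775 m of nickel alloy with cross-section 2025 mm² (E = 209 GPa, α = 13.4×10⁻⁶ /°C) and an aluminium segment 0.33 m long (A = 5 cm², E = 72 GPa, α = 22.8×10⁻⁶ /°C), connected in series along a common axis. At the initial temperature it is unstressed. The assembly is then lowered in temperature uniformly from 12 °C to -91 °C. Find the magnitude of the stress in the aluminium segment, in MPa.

With the walls removed the bar would change length by δ_free = Σ αᵢΔT Lᵢ = 13.4×10⁻⁶×103×775 + 22.8×10⁻⁶×103×330 = 1.845 mm.
Since the ends are fixed, an axial force P builds up, equal in every segment, with P · Σ Lᵢ/(AᵢEᵢ) = δ_free.
Σ Lᵢ/(AᵢEᵢ) = 775/(2025×209×10³) + 330/(500×72×10³) = 1.1×10⁻⁵ mm/N.
So P = 1.845 / 1.1×10⁻⁵ = 167.7 kN, tensile.
σ_{aluminium} = P / A = 167700 / 500 = 335.5 MPa.

σ ≈ 335 MPa (tensile)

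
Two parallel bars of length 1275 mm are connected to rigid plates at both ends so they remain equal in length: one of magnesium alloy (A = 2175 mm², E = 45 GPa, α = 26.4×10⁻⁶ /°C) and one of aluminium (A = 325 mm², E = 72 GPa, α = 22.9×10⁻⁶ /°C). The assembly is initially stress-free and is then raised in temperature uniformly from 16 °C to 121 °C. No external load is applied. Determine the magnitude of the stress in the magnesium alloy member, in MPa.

Equilibrium of a rigid end plate with no external load gives equal and opposite internal forces ±P in the two members. Since α_{magnesium alloy} > α_{aluminium}, heating drives the magnesium alloy into compression and the aluminium into tension.
Equating the net (thermal + elastic) strains gives |α₁ − α₂|·ΔT = P·[1/(A₁E₁) + 1/(A₂E₂)].
|α₁ − α₂|·ΔT = 3.5×10⁻⁶ × 105 = 0.0003675.
1/(A₁E₁) + 1/(A₂E₂) = 1/(2175×45×10³) + 1/(325×72×10³) = 5.295×10⁻⁸ N⁻¹.
P = 0.0003675 / 5.295×10⁻⁸ = 6940 N = 6.94 kN.
σ_{magnesium alloy} = P/A₁ = 6940/2175 = 3.191 MPa, compressive.

σ ≈ 3.19 MPa (compressive)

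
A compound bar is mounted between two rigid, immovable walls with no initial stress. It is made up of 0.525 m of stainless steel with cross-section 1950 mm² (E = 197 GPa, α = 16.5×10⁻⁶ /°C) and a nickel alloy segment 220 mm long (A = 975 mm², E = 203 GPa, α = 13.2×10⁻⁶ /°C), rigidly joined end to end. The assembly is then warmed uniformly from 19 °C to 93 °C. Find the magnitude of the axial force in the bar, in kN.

Free thermal expansion of the whole bar: Σ αᵢΔT Lᵢ = 16.5×10⁻⁶×74×525 + 13.2×10⁻⁶×74×220 = 0.8559 mm.
The walls prevent any net length change, so an axial force P (same in every segment) develops. Compatibility: P · Σ Lᵢ/(AᵢEᵢ) = δ_free.
Σ Lᵢ/(AᵢEᵢ) = 525/(1950×197×10³) + 220/(975×203×10³) = 2.478×10⁻⁶ mm/N.
P = 0.8559 / 2.478×10⁻⁶ = 345400 N = 345.4 kN, compressive.

P ≈ 345 kN (compressive)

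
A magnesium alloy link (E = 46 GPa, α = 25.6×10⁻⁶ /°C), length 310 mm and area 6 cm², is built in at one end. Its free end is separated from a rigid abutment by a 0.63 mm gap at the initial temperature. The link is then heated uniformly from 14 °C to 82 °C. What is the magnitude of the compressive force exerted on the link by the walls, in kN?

Unrestrained expansion: δ_free = αΔT L = 25.6×10⁻⁶ × 68 × 310 = 0.5396 mm.
Since δ_free = 0.54 mm is less than the 0.63 mm gap, the link never touches the wall. No axial force develops.

P ≈ 0 kN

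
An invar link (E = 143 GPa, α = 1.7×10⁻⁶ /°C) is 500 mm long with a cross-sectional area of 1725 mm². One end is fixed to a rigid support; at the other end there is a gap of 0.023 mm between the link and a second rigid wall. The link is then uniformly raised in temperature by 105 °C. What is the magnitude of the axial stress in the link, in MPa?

Free thermal elongation = αΔT L = 1.7×10⁻⁶ × 105 × 500 = 0.08925 mm.
This exceeds the 0.023 mm gap, so the wall pushes back. The portion of expansion that must be recovered elastically is δ_free − gap = 0.08925 − 0.023 = 0.06625 mm.
Compatibility: PL/(AE) = 0.06625 mm, so σ = P/A = E × (0.06625/500) = 18.95 MPa.

σ ≈ 18.9 MPa (compressive)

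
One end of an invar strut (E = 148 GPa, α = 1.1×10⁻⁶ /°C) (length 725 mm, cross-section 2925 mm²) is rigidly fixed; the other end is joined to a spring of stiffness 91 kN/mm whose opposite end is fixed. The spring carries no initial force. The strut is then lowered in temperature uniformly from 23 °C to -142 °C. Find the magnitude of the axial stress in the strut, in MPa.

If the spring were absent the strut would shorten by αΔT L = 1.1×10⁻⁶ × 165 × 725 = 0.1316 mm.
With a force P in the spring, the elastic change of the strut is PL/(AE) and that of the spring is P/k; compatibility requires their sum to equal δ_free.
P [ L/(AE) + 1/k ] = δ_free → P [ 725/(2925×148×10³) + 1/(91×10³) ] = 0.1316.
P = 0.1316 / 1.266×10⁻⁵ = 10390 N.
σ = P/A = 10390/2925 = 3.552 MPa.

σ ≈ 3.55 MPa (tensile)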